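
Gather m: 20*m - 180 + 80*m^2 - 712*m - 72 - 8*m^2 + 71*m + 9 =72*m^2 - 621*m - 243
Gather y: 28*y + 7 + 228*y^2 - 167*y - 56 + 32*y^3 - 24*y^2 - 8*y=32*y^3 + 204*y^2 - 147*y - 49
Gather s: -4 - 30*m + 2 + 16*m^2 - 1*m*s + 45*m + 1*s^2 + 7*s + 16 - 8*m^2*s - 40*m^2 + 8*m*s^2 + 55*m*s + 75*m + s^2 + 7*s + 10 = -24*m^2 + 90*m + s^2*(8*m + 2) + s*(-8*m^2 + 54*m + 14) + 24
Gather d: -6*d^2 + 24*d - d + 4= -6*d^2 + 23*d + 4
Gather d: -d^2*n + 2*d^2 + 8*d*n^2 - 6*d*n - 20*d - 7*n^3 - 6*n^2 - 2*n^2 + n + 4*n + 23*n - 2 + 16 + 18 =d^2*(2 - n) + d*(8*n^2 - 6*n - 20) - 7*n^3 - 8*n^2 + 28*n + 32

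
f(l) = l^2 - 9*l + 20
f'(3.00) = -3.00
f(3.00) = 2.00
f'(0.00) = -9.00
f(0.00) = 20.00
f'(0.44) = -8.12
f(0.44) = 16.23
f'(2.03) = -4.94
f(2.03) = 5.85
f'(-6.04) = -21.08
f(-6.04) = 110.84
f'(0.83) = -7.34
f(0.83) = 13.22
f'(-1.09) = -11.18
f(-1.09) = 31.00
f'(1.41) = -6.18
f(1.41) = 9.30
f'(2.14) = -4.72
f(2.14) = 5.32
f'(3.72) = -1.56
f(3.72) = 0.36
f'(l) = 2*l - 9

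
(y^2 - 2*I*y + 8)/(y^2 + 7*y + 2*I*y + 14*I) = (y - 4*I)/(y + 7)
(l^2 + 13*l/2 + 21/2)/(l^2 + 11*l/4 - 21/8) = 4*(l + 3)/(4*l - 3)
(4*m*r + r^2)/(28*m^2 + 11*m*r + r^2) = r/(7*m + r)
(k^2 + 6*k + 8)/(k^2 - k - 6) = (k + 4)/(k - 3)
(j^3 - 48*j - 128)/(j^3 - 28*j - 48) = (-j^3 + 48*j + 128)/(-j^3 + 28*j + 48)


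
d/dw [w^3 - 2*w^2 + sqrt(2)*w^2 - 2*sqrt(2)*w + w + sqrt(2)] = 3*w^2 - 4*w + 2*sqrt(2)*w - 2*sqrt(2) + 1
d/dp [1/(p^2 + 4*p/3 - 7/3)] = 6*(-3*p - 2)/(3*p^2 + 4*p - 7)^2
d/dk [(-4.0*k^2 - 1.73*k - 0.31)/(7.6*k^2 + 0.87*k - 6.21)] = (9.668*k^2 + 54.392*k + 11.013)/(57.76*k^4 + 13.224*k^3 - 93.6351*k^2 - 10.8054*k + 38.5641)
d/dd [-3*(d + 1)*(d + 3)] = -6*d - 12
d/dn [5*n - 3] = 5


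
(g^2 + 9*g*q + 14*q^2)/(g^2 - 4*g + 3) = (g^2 + 9*g*q + 14*q^2)/(g^2 - 4*g + 3)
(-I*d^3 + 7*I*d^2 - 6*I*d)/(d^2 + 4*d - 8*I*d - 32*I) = I*d*(-d^2 + 7*d - 6)/(d^2 + 4*d - 8*I*d - 32*I)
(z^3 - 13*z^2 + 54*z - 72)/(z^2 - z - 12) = (z^2 - 9*z + 18)/(z + 3)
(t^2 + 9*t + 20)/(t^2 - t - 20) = (t + 5)/(t - 5)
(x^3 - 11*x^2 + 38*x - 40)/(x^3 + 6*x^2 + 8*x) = (x^3 - 11*x^2 + 38*x - 40)/(x*(x^2 + 6*x + 8))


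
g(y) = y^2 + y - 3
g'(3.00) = 7.00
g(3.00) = 9.00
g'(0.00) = 1.00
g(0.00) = -3.00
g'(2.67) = 6.34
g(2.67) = 6.80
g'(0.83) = 2.66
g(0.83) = -1.48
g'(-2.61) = -4.22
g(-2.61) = 1.20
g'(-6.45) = -11.90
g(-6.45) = 32.15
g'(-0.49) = 0.02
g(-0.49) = -3.25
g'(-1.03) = -1.06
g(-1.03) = -2.97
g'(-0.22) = 0.56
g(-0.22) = -3.17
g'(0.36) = 1.72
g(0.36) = -2.51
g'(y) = 2*y + 1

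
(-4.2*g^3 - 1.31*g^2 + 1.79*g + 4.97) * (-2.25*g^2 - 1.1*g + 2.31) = 9.45*g^5 + 7.5675*g^4 - 12.2885*g^3 - 16.1776*g^2 - 1.3321*g + 11.4807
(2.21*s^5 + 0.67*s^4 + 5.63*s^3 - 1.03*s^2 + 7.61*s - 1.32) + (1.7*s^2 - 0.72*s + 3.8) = 2.21*s^5 + 0.67*s^4 + 5.63*s^3 + 0.67*s^2 + 6.89*s + 2.48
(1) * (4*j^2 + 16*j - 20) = 4*j^2 + 16*j - 20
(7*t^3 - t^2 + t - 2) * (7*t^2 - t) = 49*t^5 - 14*t^4 + 8*t^3 - 15*t^2 + 2*t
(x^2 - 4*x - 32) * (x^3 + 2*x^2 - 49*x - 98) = x^5 - 2*x^4 - 89*x^3 + 34*x^2 + 1960*x + 3136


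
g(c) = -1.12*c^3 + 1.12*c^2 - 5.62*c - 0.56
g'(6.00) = -113.14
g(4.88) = -131.47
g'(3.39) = -36.64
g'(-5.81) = -132.05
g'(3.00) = -29.14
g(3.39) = -50.37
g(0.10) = -1.11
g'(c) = -3.36*c^2 + 2.24*c - 5.62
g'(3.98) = -49.93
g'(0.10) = -5.43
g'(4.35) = -59.46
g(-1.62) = 16.25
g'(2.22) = -17.21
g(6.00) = -235.88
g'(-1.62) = -18.07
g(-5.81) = 289.56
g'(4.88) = -74.71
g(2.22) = -19.77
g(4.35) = -96.00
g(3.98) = -75.80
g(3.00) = -37.58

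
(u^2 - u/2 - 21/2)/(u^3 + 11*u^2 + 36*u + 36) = (u - 7/2)/(u^2 + 8*u + 12)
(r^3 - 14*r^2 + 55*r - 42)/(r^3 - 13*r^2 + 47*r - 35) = (r - 6)/(r - 5)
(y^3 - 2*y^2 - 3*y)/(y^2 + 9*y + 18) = y*(y^2 - 2*y - 3)/(y^2 + 9*y + 18)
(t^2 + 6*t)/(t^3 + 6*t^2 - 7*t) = (t + 6)/(t^2 + 6*t - 7)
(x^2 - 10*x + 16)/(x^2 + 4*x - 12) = (x - 8)/(x + 6)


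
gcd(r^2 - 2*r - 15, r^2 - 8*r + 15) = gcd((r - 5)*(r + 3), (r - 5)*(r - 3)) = r - 5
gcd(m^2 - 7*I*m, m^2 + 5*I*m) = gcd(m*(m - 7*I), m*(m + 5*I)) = m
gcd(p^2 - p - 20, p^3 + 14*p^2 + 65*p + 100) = p + 4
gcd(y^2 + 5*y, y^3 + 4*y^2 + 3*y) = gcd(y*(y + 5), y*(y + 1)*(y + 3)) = y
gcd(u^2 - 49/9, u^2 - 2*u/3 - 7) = u + 7/3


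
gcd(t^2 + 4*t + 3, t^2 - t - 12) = t + 3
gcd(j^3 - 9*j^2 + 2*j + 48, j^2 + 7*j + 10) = j + 2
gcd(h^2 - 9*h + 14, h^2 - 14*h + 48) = 1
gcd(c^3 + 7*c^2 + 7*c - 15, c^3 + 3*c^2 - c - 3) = c^2 + 2*c - 3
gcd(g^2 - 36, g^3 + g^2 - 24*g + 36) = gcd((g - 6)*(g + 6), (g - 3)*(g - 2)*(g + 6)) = g + 6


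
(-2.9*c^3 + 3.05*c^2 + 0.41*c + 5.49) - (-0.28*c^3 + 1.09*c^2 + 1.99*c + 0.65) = -2.62*c^3 + 1.96*c^2 - 1.58*c + 4.84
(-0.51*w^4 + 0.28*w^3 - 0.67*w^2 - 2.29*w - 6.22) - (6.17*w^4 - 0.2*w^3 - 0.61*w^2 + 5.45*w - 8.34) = -6.68*w^4 + 0.48*w^3 - 0.0600000000000001*w^2 - 7.74*w + 2.12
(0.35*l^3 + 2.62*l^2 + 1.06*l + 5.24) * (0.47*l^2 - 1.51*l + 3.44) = 0.1645*l^5 + 0.7029*l^4 - 2.254*l^3 + 9.875*l^2 - 4.266*l + 18.0256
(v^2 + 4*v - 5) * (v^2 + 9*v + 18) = v^4 + 13*v^3 + 49*v^2 + 27*v - 90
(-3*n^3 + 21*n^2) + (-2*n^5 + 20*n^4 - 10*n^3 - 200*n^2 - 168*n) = -2*n^5 + 20*n^4 - 13*n^3 - 179*n^2 - 168*n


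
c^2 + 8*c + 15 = (c + 3)*(c + 5)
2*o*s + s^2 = s*(2*o + s)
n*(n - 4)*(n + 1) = n^3 - 3*n^2 - 4*n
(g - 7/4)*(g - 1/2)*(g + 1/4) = g^3 - 2*g^2 + 5*g/16 + 7/32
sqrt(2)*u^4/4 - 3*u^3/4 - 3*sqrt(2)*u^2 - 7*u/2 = u*(u/2 + sqrt(2)/2)*(u - 7*sqrt(2)/2)*(sqrt(2)*u/2 + 1)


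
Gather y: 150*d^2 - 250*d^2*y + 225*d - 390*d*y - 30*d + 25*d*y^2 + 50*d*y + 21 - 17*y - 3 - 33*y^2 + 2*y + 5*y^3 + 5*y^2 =150*d^2 + 195*d + 5*y^3 + y^2*(25*d - 28) + y*(-250*d^2 - 340*d - 15) + 18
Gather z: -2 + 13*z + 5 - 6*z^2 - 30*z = -6*z^2 - 17*z + 3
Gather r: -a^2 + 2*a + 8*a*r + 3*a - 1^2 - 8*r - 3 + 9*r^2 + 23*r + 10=-a^2 + 5*a + 9*r^2 + r*(8*a + 15) + 6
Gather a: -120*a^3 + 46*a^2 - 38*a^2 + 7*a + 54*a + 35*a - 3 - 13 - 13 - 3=-120*a^3 + 8*a^2 + 96*a - 32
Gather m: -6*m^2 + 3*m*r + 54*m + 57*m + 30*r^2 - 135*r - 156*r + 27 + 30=-6*m^2 + m*(3*r + 111) + 30*r^2 - 291*r + 57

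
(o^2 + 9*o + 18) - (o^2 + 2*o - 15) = 7*o + 33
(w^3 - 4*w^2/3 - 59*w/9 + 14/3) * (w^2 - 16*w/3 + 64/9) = w^5 - 20*w^4/3 + 23*w^3/3 + 814*w^2/27 - 5792*w/81 + 896/27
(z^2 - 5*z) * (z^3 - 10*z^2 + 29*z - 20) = z^5 - 15*z^4 + 79*z^3 - 165*z^2 + 100*z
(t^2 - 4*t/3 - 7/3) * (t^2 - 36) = t^4 - 4*t^3/3 - 115*t^2/3 + 48*t + 84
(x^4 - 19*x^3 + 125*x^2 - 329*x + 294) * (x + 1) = x^5 - 18*x^4 + 106*x^3 - 204*x^2 - 35*x + 294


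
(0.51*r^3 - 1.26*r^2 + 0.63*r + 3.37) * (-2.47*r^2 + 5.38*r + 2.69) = -1.2597*r^5 + 5.856*r^4 - 6.963*r^3 - 8.3239*r^2 + 19.8253*r + 9.0653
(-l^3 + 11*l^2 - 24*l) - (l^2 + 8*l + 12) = -l^3 + 10*l^2 - 32*l - 12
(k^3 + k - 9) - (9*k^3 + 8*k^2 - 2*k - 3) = -8*k^3 - 8*k^2 + 3*k - 6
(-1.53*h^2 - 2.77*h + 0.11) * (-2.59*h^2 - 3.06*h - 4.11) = 3.9627*h^4 + 11.8561*h^3 + 14.4796*h^2 + 11.0481*h - 0.4521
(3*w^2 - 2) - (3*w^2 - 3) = 1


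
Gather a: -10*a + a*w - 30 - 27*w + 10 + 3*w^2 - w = a*(w - 10) + 3*w^2 - 28*w - 20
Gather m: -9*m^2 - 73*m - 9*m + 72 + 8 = -9*m^2 - 82*m + 80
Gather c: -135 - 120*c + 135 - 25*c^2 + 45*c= -25*c^2 - 75*c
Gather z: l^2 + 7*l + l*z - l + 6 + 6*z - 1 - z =l^2 + 6*l + z*(l + 5) + 5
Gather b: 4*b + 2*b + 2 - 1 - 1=6*b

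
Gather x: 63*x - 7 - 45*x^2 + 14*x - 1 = -45*x^2 + 77*x - 8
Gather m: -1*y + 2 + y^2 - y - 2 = y^2 - 2*y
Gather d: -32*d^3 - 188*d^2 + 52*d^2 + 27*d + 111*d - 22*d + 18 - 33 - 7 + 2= -32*d^3 - 136*d^2 + 116*d - 20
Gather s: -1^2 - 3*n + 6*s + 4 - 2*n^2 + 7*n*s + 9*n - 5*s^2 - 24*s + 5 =-2*n^2 + 6*n - 5*s^2 + s*(7*n - 18) + 8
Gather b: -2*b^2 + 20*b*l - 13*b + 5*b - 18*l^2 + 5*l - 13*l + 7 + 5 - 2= -2*b^2 + b*(20*l - 8) - 18*l^2 - 8*l + 10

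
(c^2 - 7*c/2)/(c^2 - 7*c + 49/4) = 2*c/(2*c - 7)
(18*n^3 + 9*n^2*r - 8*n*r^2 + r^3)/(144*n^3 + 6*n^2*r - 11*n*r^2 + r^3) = (-3*n^2 - 2*n*r + r^2)/(-24*n^2 - 5*n*r + r^2)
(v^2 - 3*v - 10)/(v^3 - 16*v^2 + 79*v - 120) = (v + 2)/(v^2 - 11*v + 24)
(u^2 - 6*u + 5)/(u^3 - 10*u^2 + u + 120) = (u - 1)/(u^2 - 5*u - 24)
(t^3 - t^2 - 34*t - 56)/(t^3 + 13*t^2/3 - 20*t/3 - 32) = 3*(t^2 - 5*t - 14)/(3*t^2 + t - 24)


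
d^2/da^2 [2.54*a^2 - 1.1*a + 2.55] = 5.08000000000000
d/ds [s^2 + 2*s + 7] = 2*s + 2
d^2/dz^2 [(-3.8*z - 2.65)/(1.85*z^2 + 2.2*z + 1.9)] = (-(3.7*z + 2.2)*(3.8*z + 2.65)*(7.4*z + 4.4) + (42.18*z + 26.525)*(1.85*z^2 + 2.2*z + 1.9))/(1.85*z^2 + 2.2*z + 1.9)^3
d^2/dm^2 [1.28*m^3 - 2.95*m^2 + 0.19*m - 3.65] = 7.68*m - 5.9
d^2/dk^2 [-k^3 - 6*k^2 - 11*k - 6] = -6*k - 12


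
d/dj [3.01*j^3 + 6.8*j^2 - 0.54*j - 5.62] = 9.03*j^2 + 13.6*j - 0.54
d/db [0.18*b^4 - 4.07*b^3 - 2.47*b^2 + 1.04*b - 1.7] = 0.72*b^3 - 12.21*b^2 - 4.94*b + 1.04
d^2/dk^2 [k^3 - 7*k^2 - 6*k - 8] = 6*k - 14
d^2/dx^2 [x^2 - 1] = 2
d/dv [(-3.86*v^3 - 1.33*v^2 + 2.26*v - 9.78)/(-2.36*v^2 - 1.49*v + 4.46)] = (9.1096*v^4 + 11.5028*v^3 - 44.3315*v^2 - 58.0252*v - 4.4926)/(5.5696*v^4 + 7.0328*v^3 - 18.8311*v^2 - 13.2908*v + 19.8916)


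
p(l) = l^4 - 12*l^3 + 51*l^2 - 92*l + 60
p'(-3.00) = -830.00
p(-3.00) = 1200.00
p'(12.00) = 2860.00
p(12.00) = 6300.00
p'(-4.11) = -1397.04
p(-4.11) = 2418.08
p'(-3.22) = -927.25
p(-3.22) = 1393.17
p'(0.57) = -44.82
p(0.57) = 22.01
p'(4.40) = 0.58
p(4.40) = -4.84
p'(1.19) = -14.86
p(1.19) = 4.52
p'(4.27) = -1.43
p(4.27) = -4.78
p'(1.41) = -8.54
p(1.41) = 1.99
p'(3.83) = -4.69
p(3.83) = -3.25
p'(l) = 4*l^3 - 36*l^2 + 102*l - 92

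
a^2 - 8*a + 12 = (a - 6)*(a - 2)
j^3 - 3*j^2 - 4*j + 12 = (j - 3)*(j - 2)*(j + 2)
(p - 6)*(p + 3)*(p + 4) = p^3 + p^2 - 30*p - 72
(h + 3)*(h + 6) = h^2 + 9*h + 18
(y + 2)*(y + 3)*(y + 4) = y^3 + 9*y^2 + 26*y + 24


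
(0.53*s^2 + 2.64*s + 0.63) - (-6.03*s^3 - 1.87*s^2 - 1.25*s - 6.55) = 6.03*s^3 + 2.4*s^2 + 3.89*s + 7.18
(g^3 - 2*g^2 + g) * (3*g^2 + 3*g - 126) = 3*g^5 - 3*g^4 - 129*g^3 + 255*g^2 - 126*g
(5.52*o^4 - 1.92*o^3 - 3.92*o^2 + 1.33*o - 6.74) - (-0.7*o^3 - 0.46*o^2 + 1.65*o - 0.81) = 5.52*o^4 - 1.22*o^3 - 3.46*o^2 - 0.32*o - 5.93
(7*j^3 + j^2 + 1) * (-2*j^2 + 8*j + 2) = -14*j^5 + 54*j^4 + 22*j^3 + 8*j + 2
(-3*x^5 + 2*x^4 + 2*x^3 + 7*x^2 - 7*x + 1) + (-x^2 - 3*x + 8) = -3*x^5 + 2*x^4 + 2*x^3 + 6*x^2 - 10*x + 9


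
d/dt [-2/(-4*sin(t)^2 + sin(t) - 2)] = 2*(1 - 8*sin(t))*cos(t)/(4*sin(t)^2 - sin(t) + 2)^2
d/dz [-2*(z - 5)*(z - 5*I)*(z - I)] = -6*z^2 + z*(20 + 24*I) + 10 - 60*I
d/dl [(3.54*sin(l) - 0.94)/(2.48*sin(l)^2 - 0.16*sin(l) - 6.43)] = (-8.7792*sin(l)^2 + 4.6624*sin(l) - 22.9126)*cos(l)/(6.1504*sin(l)^4 - 0.7936*sin(l)^3 - 31.8672*sin(l)^2 + 2.0576*sin(l) + 41.3449)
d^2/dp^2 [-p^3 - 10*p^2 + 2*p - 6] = -6*p - 20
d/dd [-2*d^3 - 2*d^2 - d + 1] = -6*d^2 - 4*d - 1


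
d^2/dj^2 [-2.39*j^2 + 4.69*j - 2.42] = -4.78000000000000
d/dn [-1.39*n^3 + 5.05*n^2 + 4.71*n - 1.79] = -4.17*n^2 + 10.1*n + 4.71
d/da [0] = 0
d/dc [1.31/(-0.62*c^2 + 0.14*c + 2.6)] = (1.6244*c - 0.1834)/(-0.62*c^2 + 0.14*c + 2.6)^2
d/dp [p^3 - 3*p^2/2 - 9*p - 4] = 3*p^2 - 3*p - 9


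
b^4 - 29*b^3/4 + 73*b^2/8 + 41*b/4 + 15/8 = (b - 5)*(b - 3)*(b + 1/4)*(b + 1/2)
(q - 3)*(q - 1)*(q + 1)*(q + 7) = q^4 + 4*q^3 - 22*q^2 - 4*q + 21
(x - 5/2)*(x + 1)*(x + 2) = x^3 + x^2/2 - 11*x/2 - 5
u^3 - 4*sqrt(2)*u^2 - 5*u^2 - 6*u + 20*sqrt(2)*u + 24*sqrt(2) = (u - 6)*(u + 1)*(u - 4*sqrt(2))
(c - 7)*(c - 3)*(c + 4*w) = c^3 + 4*c^2*w - 10*c^2 - 40*c*w + 21*c + 84*w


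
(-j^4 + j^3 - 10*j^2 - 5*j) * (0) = 0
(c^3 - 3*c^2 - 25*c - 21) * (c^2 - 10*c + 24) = c^5 - 13*c^4 + 29*c^3 + 157*c^2 - 390*c - 504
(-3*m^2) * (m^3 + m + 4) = -3*m^5 - 3*m^3 - 12*m^2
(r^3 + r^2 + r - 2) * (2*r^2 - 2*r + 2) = 2*r^5 + 2*r^3 - 4*r^2 + 6*r - 4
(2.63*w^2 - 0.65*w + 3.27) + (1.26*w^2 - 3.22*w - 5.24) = 3.89*w^2 - 3.87*w - 1.97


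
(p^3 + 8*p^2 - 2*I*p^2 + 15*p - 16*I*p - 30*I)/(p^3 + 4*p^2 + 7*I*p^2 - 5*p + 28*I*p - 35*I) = (p^2 + p*(3 - 2*I) - 6*I)/(p^2 + p*(-1 + 7*I) - 7*I)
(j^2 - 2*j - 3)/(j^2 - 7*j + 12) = (j + 1)/(j - 4)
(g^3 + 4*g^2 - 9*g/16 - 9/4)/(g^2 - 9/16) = g + 4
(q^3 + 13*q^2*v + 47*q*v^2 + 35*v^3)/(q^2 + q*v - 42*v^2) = (q^2 + 6*q*v + 5*v^2)/(q - 6*v)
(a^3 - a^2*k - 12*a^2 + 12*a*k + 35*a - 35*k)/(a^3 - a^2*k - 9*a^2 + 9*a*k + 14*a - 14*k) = (a - 5)/(a - 2)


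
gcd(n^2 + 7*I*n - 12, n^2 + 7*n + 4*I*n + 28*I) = n + 4*I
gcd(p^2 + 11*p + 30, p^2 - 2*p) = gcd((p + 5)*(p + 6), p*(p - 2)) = 1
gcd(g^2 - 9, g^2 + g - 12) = g - 3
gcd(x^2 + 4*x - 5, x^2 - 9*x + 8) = x - 1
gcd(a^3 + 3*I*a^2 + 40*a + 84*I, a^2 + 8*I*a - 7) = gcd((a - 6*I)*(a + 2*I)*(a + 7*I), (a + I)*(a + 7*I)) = a + 7*I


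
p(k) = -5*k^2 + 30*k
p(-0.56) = -18.37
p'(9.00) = -60.00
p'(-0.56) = 35.60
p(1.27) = 30.04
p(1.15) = 27.89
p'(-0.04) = 30.40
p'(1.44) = 15.60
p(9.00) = -135.00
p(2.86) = 44.90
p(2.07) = 40.68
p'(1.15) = 18.50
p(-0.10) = -3.05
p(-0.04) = -1.21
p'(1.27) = 17.30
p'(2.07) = 9.30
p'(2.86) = 1.40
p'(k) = 30 - 10*k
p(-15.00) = -1575.00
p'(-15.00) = 180.00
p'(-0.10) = 31.00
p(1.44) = 32.83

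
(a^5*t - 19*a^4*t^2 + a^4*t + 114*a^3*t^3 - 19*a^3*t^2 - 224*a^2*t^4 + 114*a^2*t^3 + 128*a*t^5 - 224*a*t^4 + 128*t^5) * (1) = a^5*t - 19*a^4*t^2 + a^4*t + 114*a^3*t^3 - 19*a^3*t^2 - 224*a^2*t^4 + 114*a^2*t^3 + 128*a*t^5 - 224*a*t^4 + 128*t^5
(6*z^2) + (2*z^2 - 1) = 8*z^2 - 1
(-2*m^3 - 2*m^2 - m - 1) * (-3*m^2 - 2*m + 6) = 6*m^5 + 10*m^4 - 5*m^3 - 7*m^2 - 4*m - 6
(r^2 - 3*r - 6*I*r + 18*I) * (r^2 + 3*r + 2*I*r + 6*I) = r^4 - 4*I*r^3 + 3*r^2 + 36*I*r - 108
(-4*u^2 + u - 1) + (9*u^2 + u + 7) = 5*u^2 + 2*u + 6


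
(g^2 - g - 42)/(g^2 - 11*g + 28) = (g + 6)/(g - 4)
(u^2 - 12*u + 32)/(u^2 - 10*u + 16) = (u - 4)/(u - 2)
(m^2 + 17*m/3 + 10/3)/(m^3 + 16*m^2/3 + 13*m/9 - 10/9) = 3/(3*m - 1)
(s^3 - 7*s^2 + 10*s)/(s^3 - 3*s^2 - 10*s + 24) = s*(s - 5)/(s^2 - s - 12)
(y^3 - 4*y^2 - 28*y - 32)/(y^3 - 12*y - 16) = (y - 8)/(y - 4)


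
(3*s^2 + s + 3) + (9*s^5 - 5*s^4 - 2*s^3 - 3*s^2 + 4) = 9*s^5 - 5*s^4 - 2*s^3 + s + 7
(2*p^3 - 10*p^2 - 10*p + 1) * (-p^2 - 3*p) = -2*p^5 + 4*p^4 + 40*p^3 + 29*p^2 - 3*p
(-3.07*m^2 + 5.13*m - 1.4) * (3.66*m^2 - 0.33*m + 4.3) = -11.2362*m^4 + 19.7889*m^3 - 20.0179*m^2 + 22.521*m - 6.02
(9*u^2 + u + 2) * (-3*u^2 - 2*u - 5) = -27*u^4 - 21*u^3 - 53*u^2 - 9*u - 10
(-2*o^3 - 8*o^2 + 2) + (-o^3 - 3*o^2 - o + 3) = -3*o^3 - 11*o^2 - o + 5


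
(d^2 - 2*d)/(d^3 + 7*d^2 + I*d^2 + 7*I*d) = (d - 2)/(d^2 + d*(7 + I) + 7*I)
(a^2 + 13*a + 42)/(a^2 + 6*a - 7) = (a + 6)/(a - 1)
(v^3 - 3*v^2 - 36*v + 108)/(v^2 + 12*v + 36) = (v^2 - 9*v + 18)/(v + 6)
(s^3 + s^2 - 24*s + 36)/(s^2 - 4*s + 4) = (s^2 + 3*s - 18)/(s - 2)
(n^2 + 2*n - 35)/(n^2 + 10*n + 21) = (n - 5)/(n + 3)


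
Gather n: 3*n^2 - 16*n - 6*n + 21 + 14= 3*n^2 - 22*n + 35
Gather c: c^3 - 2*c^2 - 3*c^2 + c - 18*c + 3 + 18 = c^3 - 5*c^2 - 17*c + 21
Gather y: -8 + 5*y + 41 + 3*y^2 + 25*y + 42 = 3*y^2 + 30*y + 75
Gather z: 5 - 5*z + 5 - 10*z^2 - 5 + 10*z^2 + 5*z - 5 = 0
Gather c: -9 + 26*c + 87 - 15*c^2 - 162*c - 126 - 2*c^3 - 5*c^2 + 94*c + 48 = -2*c^3 - 20*c^2 - 42*c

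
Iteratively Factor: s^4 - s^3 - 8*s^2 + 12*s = (s - 2)*(s^3 + s^2 - 6*s) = (s - 2)^2*(s^2 + 3*s) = (s - 2)^2*(s + 3)*(s)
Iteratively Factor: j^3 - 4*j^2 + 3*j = (j - 1)*(j^2 - 3*j) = j*(j - 1)*(j - 3)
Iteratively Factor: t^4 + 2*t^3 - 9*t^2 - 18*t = (t + 2)*(t^3 - 9*t) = (t + 2)*(t + 3)*(t^2 - 3*t) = (t - 3)*(t + 2)*(t + 3)*(t)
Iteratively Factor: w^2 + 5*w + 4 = (w + 4)*(w + 1)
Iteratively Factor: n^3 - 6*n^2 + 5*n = (n)*(n^2 - 6*n + 5) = n*(n - 1)*(n - 5)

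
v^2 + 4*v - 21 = (v - 3)*(v + 7)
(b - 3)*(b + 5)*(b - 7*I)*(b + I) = b^4 + 2*b^3 - 6*I*b^3 - 8*b^2 - 12*I*b^2 + 14*b + 90*I*b - 105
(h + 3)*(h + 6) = h^2 + 9*h + 18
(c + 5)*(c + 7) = c^2 + 12*c + 35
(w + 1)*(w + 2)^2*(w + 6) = w^4 + 11*w^3 + 38*w^2 + 52*w + 24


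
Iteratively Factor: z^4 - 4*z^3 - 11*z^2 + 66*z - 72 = (z - 3)*(z^3 - z^2 - 14*z + 24) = (z - 3)*(z - 2)*(z^2 + z - 12) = (z - 3)^2*(z - 2)*(z + 4)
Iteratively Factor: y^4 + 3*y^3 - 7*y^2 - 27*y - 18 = (y + 3)*(y^3 - 7*y - 6) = (y + 2)*(y + 3)*(y^2 - 2*y - 3) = (y + 1)*(y + 2)*(y + 3)*(y - 3)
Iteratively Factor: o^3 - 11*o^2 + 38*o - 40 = (o - 2)*(o^2 - 9*o + 20) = (o - 4)*(o - 2)*(o - 5)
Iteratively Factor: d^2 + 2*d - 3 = (d - 1)*(d + 3)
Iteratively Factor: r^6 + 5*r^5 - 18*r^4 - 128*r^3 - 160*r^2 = (r - 5)*(r^5 + 10*r^4 + 32*r^3 + 32*r^2) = (r - 5)*(r + 2)*(r^4 + 8*r^3 + 16*r^2) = r*(r - 5)*(r + 2)*(r^3 + 8*r^2 + 16*r) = r^2*(r - 5)*(r + 2)*(r^2 + 8*r + 16) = r^2*(r - 5)*(r + 2)*(r + 4)*(r + 4)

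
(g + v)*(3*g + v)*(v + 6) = 3*g^2*v + 18*g^2 + 4*g*v^2 + 24*g*v + v^3 + 6*v^2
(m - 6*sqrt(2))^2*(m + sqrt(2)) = m^3 - 11*sqrt(2)*m^2 + 48*m + 72*sqrt(2)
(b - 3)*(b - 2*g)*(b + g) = b^3 - b^2*g - 3*b^2 - 2*b*g^2 + 3*b*g + 6*g^2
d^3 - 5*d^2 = d^2*(d - 5)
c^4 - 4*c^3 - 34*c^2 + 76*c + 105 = (c - 7)*(c - 3)*(c + 1)*(c + 5)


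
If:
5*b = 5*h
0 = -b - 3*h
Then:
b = 0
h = 0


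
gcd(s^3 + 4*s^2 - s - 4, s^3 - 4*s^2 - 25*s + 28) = s^2 + 3*s - 4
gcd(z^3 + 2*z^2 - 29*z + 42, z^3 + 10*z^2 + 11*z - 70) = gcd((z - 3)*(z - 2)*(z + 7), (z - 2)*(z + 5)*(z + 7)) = z^2 + 5*z - 14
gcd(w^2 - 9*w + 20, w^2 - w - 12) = w - 4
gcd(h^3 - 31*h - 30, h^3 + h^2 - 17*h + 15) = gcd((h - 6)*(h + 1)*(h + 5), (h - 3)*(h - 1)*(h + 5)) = h + 5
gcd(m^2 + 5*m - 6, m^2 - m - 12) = 1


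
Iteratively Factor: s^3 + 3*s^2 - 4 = (s + 2)*(s^2 + s - 2) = (s - 1)*(s + 2)*(s + 2)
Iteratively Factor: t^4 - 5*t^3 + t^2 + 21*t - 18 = (t - 1)*(t^3 - 4*t^2 - 3*t + 18) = (t - 3)*(t - 1)*(t^2 - t - 6) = (t - 3)*(t - 1)*(t + 2)*(t - 3)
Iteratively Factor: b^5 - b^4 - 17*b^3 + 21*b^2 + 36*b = (b + 4)*(b^4 - 5*b^3 + 3*b^2 + 9*b) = b*(b + 4)*(b^3 - 5*b^2 + 3*b + 9) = b*(b + 1)*(b + 4)*(b^2 - 6*b + 9) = b*(b - 3)*(b + 1)*(b + 4)*(b - 3)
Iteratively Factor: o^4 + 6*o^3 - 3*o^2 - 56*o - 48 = (o - 3)*(o^3 + 9*o^2 + 24*o + 16) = (o - 3)*(o + 1)*(o^2 + 8*o + 16) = (o - 3)*(o + 1)*(o + 4)*(o + 4)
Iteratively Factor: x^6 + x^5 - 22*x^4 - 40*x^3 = (x)*(x^5 + x^4 - 22*x^3 - 40*x^2) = x^2*(x^4 + x^3 - 22*x^2 - 40*x) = x^2*(x + 2)*(x^3 - x^2 - 20*x) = x^3*(x + 2)*(x^2 - x - 20) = x^3*(x + 2)*(x + 4)*(x - 5)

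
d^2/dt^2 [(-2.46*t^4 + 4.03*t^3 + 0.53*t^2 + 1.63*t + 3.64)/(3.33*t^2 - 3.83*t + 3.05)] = (-54.557388*t^6 + 188.247564*t^5 - 366.422904*t^4 + 545.822732*t^3 - 347.184564*t^2 - 152.941296*t + 80.792612)/(36.926037*t^6 - 127.411461*t^5 + 248.005746*t^4 - 289.578257*t^3 + 227.15241*t^2 - 106.885725*t + 28.372625)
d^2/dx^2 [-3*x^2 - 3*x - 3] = -6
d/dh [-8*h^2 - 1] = -16*h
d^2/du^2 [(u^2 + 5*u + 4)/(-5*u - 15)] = 4/(5*(u^3 + 9*u^2 + 27*u + 27))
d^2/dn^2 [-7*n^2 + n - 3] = -14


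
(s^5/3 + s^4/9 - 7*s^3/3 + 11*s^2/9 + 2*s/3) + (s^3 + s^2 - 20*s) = s^5/3 + s^4/9 - 4*s^3/3 + 20*s^2/9 - 58*s/3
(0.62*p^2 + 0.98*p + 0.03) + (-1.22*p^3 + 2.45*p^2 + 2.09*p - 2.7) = -1.22*p^3 + 3.07*p^2 + 3.07*p - 2.67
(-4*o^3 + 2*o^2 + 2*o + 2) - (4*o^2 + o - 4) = -4*o^3 - 2*o^2 + o + 6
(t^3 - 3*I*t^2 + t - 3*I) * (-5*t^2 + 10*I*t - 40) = -5*t^5 + 25*I*t^4 - 15*t^3 + 145*I*t^2 - 10*t + 120*I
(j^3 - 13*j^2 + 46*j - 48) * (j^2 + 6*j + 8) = j^5 - 7*j^4 - 24*j^3 + 124*j^2 + 80*j - 384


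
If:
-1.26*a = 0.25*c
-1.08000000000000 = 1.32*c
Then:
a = 0.16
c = -0.82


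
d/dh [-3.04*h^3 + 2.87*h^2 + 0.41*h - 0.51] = -9.12*h^2 + 5.74*h + 0.41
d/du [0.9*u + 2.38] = 0.900000000000000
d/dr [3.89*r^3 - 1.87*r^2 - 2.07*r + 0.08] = 11.67*r^2 - 3.74*r - 2.07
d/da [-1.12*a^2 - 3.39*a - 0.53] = -2.24*a - 3.39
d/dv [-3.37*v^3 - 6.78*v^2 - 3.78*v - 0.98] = -10.11*v^2 - 13.56*v - 3.78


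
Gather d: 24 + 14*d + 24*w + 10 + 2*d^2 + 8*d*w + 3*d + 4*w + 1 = 2*d^2 + d*(8*w + 17) + 28*w + 35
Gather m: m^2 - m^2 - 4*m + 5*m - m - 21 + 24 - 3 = 0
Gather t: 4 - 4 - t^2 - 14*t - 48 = -t^2 - 14*t - 48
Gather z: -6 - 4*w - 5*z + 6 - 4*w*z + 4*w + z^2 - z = z^2 + z*(-4*w - 6)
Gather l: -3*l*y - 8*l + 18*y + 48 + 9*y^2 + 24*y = l*(-3*y - 8) + 9*y^2 + 42*y + 48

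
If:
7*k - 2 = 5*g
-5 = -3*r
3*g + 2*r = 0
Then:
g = -10/9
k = -32/63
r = 5/3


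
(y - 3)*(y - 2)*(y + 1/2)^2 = y^4 - 4*y^3 + 5*y^2/4 + 19*y/4 + 3/2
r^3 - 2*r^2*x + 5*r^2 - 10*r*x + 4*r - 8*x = (r + 1)*(r + 4)*(r - 2*x)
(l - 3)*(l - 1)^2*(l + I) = l^4 - 5*l^3 + I*l^3 + 7*l^2 - 5*I*l^2 - 3*l + 7*I*l - 3*I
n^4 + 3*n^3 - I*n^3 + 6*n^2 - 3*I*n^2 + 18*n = n*(n + 3)*(n - 3*I)*(n + 2*I)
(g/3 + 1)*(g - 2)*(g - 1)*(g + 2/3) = g^4/3 + 2*g^3/9 - 7*g^2/3 + 4*g/9 + 4/3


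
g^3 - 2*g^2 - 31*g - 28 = (g - 7)*(g + 1)*(g + 4)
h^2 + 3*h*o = h*(h + 3*o)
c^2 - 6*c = c*(c - 6)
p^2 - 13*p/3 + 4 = (p - 3)*(p - 4/3)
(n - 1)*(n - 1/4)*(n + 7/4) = n^3 + n^2/2 - 31*n/16 + 7/16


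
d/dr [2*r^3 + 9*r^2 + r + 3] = 6*r^2 + 18*r + 1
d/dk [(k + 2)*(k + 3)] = 2*k + 5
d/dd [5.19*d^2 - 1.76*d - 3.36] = 10.38*d - 1.76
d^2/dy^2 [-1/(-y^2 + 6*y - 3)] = 2*(-y^2 + 6*y + 4*(y - 3)^2 - 3)/(y^2 - 6*y + 3)^3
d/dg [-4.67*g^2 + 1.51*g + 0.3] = 1.51 - 9.34*g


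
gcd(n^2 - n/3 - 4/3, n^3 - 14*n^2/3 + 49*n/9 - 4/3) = n - 4/3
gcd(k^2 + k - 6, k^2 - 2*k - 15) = k + 3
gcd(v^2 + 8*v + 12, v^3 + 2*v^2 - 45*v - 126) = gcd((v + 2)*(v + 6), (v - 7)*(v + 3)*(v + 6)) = v + 6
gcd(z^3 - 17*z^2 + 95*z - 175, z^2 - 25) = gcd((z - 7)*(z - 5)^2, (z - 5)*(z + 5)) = z - 5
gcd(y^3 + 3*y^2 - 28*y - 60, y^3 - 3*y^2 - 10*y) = y^2 - 3*y - 10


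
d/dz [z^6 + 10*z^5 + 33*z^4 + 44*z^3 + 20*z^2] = 2*z*(3*z^4 + 25*z^3 + 66*z^2 + 66*z + 20)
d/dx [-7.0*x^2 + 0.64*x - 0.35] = 0.64 - 14.0*x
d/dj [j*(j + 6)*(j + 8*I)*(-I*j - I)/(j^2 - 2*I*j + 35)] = (-2*I*j^5 + j^4*(2 - 7*I) + j^3*(-28 - 172*I) + j^2*(780 - 847*I) + j*(3920 - 420*I) + 1680)/(j^4 - 4*I*j^3 + 66*j^2 - 140*I*j + 1225)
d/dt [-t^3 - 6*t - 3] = -3*t^2 - 6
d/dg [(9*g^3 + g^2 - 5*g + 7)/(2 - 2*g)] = (-9*g^3 + 13*g^2 + g + 1)/(g^2 - 2*g + 1)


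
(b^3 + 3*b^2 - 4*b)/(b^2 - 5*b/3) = 3*(b^2 + 3*b - 4)/(3*b - 5)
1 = 1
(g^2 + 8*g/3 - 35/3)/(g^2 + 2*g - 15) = (g - 7/3)/(g - 3)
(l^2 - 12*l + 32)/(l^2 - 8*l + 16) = (l - 8)/(l - 4)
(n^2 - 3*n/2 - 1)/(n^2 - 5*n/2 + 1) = (2*n + 1)/(2*n - 1)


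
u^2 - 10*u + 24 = (u - 6)*(u - 4)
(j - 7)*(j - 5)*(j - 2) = j^3 - 14*j^2 + 59*j - 70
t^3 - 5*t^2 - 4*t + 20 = (t - 5)*(t - 2)*(t + 2)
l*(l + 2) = l^2 + 2*l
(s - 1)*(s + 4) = s^2 + 3*s - 4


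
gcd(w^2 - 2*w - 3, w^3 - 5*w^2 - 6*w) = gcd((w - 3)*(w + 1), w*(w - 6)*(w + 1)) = w + 1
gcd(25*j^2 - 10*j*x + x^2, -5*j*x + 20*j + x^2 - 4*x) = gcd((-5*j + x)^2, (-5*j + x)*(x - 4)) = -5*j + x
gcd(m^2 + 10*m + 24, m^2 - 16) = m + 4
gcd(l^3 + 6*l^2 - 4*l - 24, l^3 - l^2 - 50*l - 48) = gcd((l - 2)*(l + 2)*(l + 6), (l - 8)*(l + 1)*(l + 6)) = l + 6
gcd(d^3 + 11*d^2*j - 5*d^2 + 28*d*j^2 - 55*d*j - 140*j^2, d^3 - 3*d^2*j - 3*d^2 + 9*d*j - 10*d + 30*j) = d - 5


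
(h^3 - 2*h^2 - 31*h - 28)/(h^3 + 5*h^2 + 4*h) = (h - 7)/h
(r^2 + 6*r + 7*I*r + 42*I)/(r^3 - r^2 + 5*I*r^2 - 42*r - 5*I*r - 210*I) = (r + 7*I)/(r^2 + r*(-7 + 5*I) - 35*I)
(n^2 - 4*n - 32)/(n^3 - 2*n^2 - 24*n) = (n - 8)/(n*(n - 6))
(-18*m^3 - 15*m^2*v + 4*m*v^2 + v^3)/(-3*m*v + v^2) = 6*m^2/v + 7*m + v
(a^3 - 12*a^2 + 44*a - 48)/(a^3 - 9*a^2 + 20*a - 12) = (a - 4)/(a - 1)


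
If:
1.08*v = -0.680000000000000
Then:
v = -0.63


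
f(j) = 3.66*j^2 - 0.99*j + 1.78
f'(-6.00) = -44.91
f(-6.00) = 139.48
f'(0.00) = -0.99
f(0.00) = 1.78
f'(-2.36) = -18.27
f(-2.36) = 24.50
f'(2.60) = 18.04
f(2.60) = 23.95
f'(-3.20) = -24.41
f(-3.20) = 42.43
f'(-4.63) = -34.88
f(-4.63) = 84.82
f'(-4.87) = -36.64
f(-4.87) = 93.41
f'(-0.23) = -2.67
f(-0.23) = 2.20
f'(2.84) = 19.80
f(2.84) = 28.49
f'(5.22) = 37.22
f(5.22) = 96.34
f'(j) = 7.32*j - 0.99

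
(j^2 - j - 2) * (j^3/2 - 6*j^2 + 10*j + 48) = j^5/2 - 13*j^4/2 + 15*j^3 + 50*j^2 - 68*j - 96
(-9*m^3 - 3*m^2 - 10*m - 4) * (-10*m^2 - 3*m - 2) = 90*m^5 + 57*m^4 + 127*m^3 + 76*m^2 + 32*m + 8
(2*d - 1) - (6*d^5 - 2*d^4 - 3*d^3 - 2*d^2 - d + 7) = -6*d^5 + 2*d^4 + 3*d^3 + 2*d^2 + 3*d - 8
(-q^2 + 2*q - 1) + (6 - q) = -q^2 + q + 5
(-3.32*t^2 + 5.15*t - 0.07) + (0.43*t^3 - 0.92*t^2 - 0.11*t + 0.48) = 0.43*t^3 - 4.24*t^2 + 5.04*t + 0.41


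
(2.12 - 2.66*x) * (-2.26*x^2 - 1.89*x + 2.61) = 6.0116*x^3 + 0.2362*x^2 - 10.9494*x + 5.5332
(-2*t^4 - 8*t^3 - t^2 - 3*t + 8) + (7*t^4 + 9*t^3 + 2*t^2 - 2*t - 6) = 5*t^4 + t^3 + t^2 - 5*t + 2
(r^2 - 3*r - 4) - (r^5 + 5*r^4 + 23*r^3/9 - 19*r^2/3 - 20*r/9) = -r^5 - 5*r^4 - 23*r^3/9 + 22*r^2/3 - 7*r/9 - 4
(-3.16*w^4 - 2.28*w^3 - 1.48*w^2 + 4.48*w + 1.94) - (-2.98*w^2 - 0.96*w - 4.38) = -3.16*w^4 - 2.28*w^3 + 1.5*w^2 + 5.44*w + 6.32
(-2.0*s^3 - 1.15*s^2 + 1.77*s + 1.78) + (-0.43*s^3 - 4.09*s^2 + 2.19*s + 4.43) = -2.43*s^3 - 5.24*s^2 + 3.96*s + 6.21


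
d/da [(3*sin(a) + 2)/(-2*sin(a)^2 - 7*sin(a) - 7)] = (6*sin(a)^2 + 8*sin(a) - 7)*cos(a)/(7*sin(a) - cos(2*a) + 8)^2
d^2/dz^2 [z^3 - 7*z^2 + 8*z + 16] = 6*z - 14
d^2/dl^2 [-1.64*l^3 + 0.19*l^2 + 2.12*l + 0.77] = 0.38 - 9.84*l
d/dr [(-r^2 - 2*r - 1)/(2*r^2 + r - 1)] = 3/(4*r^2 - 4*r + 1)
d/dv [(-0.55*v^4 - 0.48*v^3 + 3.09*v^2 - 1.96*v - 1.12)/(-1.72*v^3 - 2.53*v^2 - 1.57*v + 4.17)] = (0.946*v^6 + 2.783*v^5 + 9.1197*v^4 - 14.4092*v^3 - 21.5941*v^2 + 20.1034*v - 9.9316)/(2.9584*v^6 + 8.7032*v^5 + 11.8017*v^4 - 6.4006*v^3 - 18.6353*v^2 - 13.0938*v + 17.3889)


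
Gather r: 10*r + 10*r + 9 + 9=20*r + 18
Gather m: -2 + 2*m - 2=2*m - 4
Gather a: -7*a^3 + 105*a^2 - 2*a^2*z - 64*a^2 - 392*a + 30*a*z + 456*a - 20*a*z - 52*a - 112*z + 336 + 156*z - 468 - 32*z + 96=-7*a^3 + a^2*(41 - 2*z) + a*(10*z + 12) + 12*z - 36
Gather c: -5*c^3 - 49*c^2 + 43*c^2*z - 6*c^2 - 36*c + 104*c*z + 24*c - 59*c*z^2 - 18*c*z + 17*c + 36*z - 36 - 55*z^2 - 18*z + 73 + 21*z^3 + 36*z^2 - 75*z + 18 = -5*c^3 + c^2*(43*z - 55) + c*(-59*z^2 + 86*z + 5) + 21*z^3 - 19*z^2 - 57*z + 55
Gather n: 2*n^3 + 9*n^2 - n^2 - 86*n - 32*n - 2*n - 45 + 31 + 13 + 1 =2*n^3 + 8*n^2 - 120*n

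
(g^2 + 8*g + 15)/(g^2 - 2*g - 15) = (g + 5)/(g - 5)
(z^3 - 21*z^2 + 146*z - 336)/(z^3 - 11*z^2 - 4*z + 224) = (z - 6)/(z + 4)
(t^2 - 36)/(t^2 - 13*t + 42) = (t + 6)/(t - 7)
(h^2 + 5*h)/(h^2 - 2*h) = (h + 5)/(h - 2)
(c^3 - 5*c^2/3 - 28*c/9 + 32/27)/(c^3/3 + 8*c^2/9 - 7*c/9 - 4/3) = (27*c^3 - 45*c^2 - 84*c + 32)/(3*(3*c^3 + 8*c^2 - 7*c - 12))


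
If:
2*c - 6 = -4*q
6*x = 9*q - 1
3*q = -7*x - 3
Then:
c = 265/81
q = -11/81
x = -10/27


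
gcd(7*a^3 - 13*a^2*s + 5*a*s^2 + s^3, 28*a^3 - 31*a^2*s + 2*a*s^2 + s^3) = -7*a^2 + 6*a*s + s^2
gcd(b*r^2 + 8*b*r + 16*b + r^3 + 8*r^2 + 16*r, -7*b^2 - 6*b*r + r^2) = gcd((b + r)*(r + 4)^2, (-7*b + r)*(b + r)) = b + r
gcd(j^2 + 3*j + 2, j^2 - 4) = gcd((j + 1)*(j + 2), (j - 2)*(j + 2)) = j + 2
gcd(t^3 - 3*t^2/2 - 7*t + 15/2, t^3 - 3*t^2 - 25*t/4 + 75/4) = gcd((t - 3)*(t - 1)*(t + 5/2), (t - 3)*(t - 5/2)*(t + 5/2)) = t^2 - t/2 - 15/2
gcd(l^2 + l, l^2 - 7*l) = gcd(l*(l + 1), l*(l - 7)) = l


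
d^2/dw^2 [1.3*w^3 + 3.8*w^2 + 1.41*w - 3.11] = 7.8*w + 7.6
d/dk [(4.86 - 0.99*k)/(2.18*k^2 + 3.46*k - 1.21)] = (2.1582*k^2 - 21.1896*k - 15.6177)/(4.7524*k^4 + 15.0856*k^3 + 6.696*k^2 - 8.3732*k + 1.4641)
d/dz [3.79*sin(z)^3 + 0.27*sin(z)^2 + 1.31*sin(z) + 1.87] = (11.37*sin(z)^2 + 0.54*sin(z) + 1.31)*cos(z)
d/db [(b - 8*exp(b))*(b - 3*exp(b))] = -11*b*exp(b) + 2*b + 48*exp(2*b) - 11*exp(b)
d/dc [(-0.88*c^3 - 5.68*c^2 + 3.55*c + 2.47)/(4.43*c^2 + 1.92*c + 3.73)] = (-3.8984*c^4 - 3.3792*c^3 - 36.4793*c^2 - 64.257*c + 8.4991)/(19.6249*c^4 + 17.0112*c^3 + 36.7342*c^2 + 14.3232*c + 13.9129)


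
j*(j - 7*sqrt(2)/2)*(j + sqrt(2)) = j^3 - 5*sqrt(2)*j^2/2 - 7*j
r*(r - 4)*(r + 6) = r^3 + 2*r^2 - 24*r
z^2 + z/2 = z*(z + 1/2)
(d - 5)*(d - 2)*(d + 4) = d^3 - 3*d^2 - 18*d + 40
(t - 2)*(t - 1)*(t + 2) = t^3 - t^2 - 4*t + 4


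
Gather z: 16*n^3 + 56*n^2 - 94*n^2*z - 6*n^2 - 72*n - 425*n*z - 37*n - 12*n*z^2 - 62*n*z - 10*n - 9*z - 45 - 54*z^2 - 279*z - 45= 16*n^3 + 50*n^2 - 119*n + z^2*(-12*n - 54) + z*(-94*n^2 - 487*n - 288) - 90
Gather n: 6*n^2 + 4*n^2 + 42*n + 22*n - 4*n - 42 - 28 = 10*n^2 + 60*n - 70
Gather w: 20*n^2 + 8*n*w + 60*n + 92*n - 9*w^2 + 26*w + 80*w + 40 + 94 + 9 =20*n^2 + 152*n - 9*w^2 + w*(8*n + 106) + 143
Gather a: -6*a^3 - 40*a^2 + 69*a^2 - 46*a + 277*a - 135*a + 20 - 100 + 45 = -6*a^3 + 29*a^2 + 96*a - 35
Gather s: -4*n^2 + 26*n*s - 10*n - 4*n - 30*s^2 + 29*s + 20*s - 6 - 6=-4*n^2 - 14*n - 30*s^2 + s*(26*n + 49) - 12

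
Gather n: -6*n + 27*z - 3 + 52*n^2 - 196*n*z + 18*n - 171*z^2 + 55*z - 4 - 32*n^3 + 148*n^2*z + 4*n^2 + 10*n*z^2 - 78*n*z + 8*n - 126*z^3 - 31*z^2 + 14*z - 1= -32*n^3 + n^2*(148*z + 56) + n*(10*z^2 - 274*z + 20) - 126*z^3 - 202*z^2 + 96*z - 8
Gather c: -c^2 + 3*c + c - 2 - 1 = -c^2 + 4*c - 3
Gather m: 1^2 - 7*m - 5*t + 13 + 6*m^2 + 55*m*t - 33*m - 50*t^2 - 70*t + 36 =6*m^2 + m*(55*t - 40) - 50*t^2 - 75*t + 50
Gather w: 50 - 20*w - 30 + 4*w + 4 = 24 - 16*w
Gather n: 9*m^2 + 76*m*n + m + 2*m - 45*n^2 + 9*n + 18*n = 9*m^2 + 3*m - 45*n^2 + n*(76*m + 27)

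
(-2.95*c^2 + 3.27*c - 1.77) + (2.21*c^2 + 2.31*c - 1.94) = -0.74*c^2 + 5.58*c - 3.71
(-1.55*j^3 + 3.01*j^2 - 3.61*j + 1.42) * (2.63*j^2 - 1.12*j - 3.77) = -4.0765*j^5 + 9.6523*j^4 - 7.022*j^3 - 3.5699*j^2 + 12.0193*j - 5.3534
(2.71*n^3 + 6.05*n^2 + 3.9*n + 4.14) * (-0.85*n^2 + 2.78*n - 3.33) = -2.3035*n^5 + 2.3913*n^4 + 4.4797*n^3 - 12.8235*n^2 - 1.4778*n - 13.7862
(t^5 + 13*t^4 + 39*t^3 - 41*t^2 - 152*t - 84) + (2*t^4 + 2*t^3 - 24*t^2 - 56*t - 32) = t^5 + 15*t^4 + 41*t^3 - 65*t^2 - 208*t - 116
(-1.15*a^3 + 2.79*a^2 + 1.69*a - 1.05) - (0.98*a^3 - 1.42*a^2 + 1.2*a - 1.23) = -2.13*a^3 + 4.21*a^2 + 0.49*a + 0.18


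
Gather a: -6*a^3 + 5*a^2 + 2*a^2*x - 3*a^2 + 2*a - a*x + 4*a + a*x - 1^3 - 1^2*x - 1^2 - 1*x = -6*a^3 + a^2*(2*x + 2) + 6*a - 2*x - 2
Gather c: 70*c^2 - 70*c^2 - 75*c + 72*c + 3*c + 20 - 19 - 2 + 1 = 0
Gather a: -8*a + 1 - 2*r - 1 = -8*a - 2*r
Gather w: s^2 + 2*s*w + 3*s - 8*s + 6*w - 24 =s^2 - 5*s + w*(2*s + 6) - 24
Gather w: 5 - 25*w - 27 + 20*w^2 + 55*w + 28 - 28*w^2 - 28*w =-8*w^2 + 2*w + 6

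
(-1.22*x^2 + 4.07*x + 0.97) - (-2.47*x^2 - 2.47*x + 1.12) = 1.25*x^2 + 6.54*x - 0.15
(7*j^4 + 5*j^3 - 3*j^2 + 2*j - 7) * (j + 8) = 7*j^5 + 61*j^4 + 37*j^3 - 22*j^2 + 9*j - 56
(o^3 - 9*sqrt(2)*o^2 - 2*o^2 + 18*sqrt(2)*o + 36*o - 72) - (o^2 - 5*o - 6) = o^3 - 9*sqrt(2)*o^2 - 3*o^2 + 18*sqrt(2)*o + 41*o - 66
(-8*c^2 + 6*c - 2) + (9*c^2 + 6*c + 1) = c^2 + 12*c - 1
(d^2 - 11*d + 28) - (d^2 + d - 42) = 70 - 12*d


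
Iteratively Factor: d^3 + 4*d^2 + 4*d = (d + 2)*(d^2 + 2*d) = d*(d + 2)*(d + 2)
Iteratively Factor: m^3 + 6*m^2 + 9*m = (m)*(m^2 + 6*m + 9) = m*(m + 3)*(m + 3)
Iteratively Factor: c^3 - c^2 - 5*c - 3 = (c + 1)*(c^2 - 2*c - 3) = (c - 3)*(c + 1)*(c + 1)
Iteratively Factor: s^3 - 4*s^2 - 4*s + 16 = (s + 2)*(s^2 - 6*s + 8) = (s - 2)*(s + 2)*(s - 4)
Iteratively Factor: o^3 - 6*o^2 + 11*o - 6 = (o - 1)*(o^2 - 5*o + 6) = (o - 3)*(o - 1)*(o - 2)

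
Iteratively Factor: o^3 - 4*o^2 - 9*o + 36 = (o - 4)*(o^2 - 9) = (o - 4)*(o + 3)*(o - 3)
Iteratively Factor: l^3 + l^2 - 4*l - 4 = (l - 2)*(l^2 + 3*l + 2) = (l - 2)*(l + 2)*(l + 1)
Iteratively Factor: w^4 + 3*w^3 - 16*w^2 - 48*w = (w + 3)*(w^3 - 16*w) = w*(w + 3)*(w^2 - 16) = w*(w + 3)*(w + 4)*(w - 4)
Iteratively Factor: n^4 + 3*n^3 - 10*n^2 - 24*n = (n + 4)*(n^3 - n^2 - 6*n) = n*(n + 4)*(n^2 - n - 6) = n*(n - 3)*(n + 4)*(n + 2)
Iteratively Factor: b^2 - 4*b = (b - 4)*(b)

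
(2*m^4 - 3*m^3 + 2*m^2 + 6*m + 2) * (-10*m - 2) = -20*m^5 + 26*m^4 - 14*m^3 - 64*m^2 - 32*m - 4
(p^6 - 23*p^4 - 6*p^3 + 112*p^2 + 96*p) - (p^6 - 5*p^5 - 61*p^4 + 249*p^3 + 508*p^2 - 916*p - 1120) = 5*p^5 + 38*p^4 - 255*p^3 - 396*p^2 + 1012*p + 1120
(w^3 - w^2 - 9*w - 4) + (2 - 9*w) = w^3 - w^2 - 18*w - 2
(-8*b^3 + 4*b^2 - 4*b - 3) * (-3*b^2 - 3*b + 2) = 24*b^5 + 12*b^4 - 16*b^3 + 29*b^2 + b - 6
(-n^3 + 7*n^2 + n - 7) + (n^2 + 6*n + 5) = -n^3 + 8*n^2 + 7*n - 2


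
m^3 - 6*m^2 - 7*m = m*(m - 7)*(m + 1)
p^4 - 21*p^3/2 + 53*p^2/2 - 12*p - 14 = (p - 7)*(p - 2)^2*(p + 1/2)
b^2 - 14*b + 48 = (b - 8)*(b - 6)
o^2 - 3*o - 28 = (o - 7)*(o + 4)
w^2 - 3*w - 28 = (w - 7)*(w + 4)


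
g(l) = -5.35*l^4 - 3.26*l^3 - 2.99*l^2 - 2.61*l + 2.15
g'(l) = -21.4*l^3 - 9.78*l^2 - 5.98*l - 2.61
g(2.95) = -520.44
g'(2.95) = -654.75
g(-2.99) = -357.24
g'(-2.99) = 499.88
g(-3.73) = -896.13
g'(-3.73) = 994.18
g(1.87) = -99.93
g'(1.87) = -187.93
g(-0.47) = 2.79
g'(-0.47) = 0.26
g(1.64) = -63.25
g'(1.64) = -133.12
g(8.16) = -25709.51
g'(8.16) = -12330.06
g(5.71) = -6404.35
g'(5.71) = -4339.65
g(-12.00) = -105701.41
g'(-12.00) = 35640.03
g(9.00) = -37741.42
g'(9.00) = -16449.21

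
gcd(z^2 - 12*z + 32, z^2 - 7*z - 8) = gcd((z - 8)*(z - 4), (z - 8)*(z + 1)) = z - 8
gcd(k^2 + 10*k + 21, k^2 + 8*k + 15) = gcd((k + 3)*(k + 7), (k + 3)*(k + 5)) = k + 3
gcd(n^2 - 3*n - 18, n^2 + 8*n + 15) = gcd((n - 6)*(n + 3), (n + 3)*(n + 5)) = n + 3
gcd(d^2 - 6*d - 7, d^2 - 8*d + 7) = d - 7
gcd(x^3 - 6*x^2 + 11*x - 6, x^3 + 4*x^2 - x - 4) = x - 1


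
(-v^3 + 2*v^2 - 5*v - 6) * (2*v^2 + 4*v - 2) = -2*v^5 - 36*v^2 - 14*v + 12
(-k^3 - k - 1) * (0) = 0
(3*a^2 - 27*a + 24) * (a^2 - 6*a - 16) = 3*a^4 - 45*a^3 + 138*a^2 + 288*a - 384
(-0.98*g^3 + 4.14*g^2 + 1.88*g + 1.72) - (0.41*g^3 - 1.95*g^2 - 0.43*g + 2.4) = -1.39*g^3 + 6.09*g^2 + 2.31*g - 0.68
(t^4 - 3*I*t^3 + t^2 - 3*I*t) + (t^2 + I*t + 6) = t^4 - 3*I*t^3 + 2*t^2 - 2*I*t + 6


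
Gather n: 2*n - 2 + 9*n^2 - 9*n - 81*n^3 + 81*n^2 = -81*n^3 + 90*n^2 - 7*n - 2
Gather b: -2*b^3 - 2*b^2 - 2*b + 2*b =-2*b^3 - 2*b^2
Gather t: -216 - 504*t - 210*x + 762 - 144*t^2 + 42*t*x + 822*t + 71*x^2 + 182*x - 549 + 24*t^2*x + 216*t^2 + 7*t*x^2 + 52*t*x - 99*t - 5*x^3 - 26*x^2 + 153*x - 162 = t^2*(24*x + 72) + t*(7*x^2 + 94*x + 219) - 5*x^3 + 45*x^2 + 125*x - 165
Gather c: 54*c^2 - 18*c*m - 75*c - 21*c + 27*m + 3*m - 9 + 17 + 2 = 54*c^2 + c*(-18*m - 96) + 30*m + 10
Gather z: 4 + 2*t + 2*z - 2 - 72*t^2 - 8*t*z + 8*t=-72*t^2 + 10*t + z*(2 - 8*t) + 2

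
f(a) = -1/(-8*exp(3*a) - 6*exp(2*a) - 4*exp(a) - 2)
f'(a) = -(24*exp(3*a) + 12*exp(2*a) + 4*exp(a))/(-8*exp(3*a) - 6*exp(2*a) - 4*exp(a) - 2)^2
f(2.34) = 0.00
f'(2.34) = -0.00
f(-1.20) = 0.25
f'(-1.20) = -0.19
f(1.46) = 0.00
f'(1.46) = -0.00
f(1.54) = 0.00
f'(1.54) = -0.00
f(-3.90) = 0.48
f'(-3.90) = -0.02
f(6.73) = 0.00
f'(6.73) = -0.00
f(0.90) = 0.01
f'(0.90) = -0.02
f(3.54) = 0.00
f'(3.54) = -0.00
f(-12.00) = 0.50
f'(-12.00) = 0.00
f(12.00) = 0.00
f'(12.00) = 0.00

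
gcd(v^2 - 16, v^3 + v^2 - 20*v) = v - 4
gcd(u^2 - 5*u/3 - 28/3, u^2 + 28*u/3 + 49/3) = u + 7/3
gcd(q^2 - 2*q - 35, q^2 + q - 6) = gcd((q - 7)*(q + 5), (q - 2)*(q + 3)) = 1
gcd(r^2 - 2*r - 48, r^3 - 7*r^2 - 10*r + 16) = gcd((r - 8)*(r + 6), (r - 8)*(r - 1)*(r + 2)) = r - 8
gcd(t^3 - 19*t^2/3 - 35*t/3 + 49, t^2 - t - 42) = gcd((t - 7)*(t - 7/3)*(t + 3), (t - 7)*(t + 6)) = t - 7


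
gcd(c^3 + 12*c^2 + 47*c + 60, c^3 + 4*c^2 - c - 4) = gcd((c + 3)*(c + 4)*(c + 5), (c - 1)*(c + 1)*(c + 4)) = c + 4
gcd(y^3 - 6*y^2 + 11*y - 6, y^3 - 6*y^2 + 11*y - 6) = y^3 - 6*y^2 + 11*y - 6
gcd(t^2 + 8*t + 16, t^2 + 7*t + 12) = t + 4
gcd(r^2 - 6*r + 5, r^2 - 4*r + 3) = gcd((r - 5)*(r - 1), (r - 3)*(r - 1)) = r - 1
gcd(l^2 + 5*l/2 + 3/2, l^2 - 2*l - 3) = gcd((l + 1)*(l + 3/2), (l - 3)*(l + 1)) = l + 1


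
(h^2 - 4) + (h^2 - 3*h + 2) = 2*h^2 - 3*h - 2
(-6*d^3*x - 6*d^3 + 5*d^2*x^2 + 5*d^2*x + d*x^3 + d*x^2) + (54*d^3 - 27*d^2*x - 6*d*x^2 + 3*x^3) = -6*d^3*x + 48*d^3 + 5*d^2*x^2 - 22*d^2*x + d*x^3 - 5*d*x^2 + 3*x^3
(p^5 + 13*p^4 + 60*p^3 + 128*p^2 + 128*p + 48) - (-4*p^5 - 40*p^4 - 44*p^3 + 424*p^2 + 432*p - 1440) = 5*p^5 + 53*p^4 + 104*p^3 - 296*p^2 - 304*p + 1488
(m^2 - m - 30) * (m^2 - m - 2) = m^4 - 2*m^3 - 31*m^2 + 32*m + 60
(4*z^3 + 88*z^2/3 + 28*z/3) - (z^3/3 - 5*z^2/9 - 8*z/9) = 11*z^3/3 + 269*z^2/9 + 92*z/9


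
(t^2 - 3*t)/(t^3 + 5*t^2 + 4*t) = (t - 3)/(t^2 + 5*t + 4)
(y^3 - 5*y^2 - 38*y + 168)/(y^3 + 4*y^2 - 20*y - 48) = (y - 7)/(y + 2)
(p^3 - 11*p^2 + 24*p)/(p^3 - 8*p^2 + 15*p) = (p - 8)/(p - 5)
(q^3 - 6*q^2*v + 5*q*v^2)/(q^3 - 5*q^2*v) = (q - v)/q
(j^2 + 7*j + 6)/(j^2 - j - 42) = (j + 1)/(j - 7)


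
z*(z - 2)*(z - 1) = z^3 - 3*z^2 + 2*z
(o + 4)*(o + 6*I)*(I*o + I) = I*o^3 - 6*o^2 + 5*I*o^2 - 30*o + 4*I*o - 24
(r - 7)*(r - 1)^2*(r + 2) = r^4 - 7*r^3 - 3*r^2 + 23*r - 14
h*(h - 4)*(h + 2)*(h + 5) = h^4 + 3*h^3 - 18*h^2 - 40*h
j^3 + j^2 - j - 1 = (j - 1)*(j + 1)^2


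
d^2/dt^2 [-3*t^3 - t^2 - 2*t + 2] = -18*t - 2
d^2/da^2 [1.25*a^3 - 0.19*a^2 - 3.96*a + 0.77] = 7.5*a - 0.38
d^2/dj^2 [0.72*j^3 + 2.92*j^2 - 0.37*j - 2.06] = 4.32*j + 5.84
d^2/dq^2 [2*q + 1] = 0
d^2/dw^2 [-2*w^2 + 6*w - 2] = -4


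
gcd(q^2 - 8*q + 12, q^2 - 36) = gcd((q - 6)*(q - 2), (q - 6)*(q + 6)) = q - 6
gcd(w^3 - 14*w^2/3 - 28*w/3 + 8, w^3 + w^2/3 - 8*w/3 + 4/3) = w^2 + 4*w/3 - 4/3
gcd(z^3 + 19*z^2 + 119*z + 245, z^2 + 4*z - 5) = z + 5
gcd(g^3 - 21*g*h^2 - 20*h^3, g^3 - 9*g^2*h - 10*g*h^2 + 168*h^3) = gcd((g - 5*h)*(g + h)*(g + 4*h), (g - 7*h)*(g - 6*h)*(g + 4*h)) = g + 4*h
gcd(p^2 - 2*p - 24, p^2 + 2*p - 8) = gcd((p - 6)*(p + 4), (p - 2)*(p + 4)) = p + 4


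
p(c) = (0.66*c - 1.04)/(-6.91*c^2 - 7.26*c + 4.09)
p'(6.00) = 0.00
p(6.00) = -0.01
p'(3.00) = -0.00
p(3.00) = -0.01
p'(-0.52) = 0.11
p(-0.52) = -0.23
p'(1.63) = -0.02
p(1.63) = -0.00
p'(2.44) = -0.00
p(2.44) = -0.01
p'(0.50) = -6.78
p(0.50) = 0.56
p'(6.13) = 0.00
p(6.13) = -0.01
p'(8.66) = 0.00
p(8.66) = -0.01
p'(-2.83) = 0.08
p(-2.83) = 0.09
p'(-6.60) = 0.00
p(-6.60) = 0.02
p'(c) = (0.66*c - 1.04)*(13.82*c + 7.26)/(-6.91*c^2 - 7.26*c + 4.09)^2 + 0.66/(-6.91*c^2 - 7.26*c + 4.09) = (4.5606*c^2 - 14.3728*c - 4.851)/(47.7481*c^4 + 100.3332*c^3 - 3.8162*c^2 - 59.3868*c + 16.7281)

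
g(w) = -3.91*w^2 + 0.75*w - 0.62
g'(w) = 0.75 - 7.82*w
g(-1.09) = -6.08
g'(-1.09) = 9.27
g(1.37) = -6.93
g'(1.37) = -9.96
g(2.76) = -28.33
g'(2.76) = -20.83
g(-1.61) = -11.96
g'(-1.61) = 13.34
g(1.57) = -9.08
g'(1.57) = -11.53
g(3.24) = -39.24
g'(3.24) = -24.59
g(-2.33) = -23.59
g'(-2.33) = 18.97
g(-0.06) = -0.68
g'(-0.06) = 1.22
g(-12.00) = -572.66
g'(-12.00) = 94.59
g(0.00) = -0.62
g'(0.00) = 0.75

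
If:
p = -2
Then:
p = -2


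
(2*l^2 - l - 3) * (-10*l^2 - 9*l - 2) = -20*l^4 - 8*l^3 + 35*l^2 + 29*l + 6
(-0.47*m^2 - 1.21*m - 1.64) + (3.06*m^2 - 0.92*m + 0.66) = 2.59*m^2 - 2.13*m - 0.98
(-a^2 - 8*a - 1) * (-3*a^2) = 3*a^4 + 24*a^3 + 3*a^2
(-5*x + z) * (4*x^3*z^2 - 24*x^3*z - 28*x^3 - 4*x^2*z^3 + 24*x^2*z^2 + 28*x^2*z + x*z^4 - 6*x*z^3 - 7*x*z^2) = -20*x^4*z^2 + 120*x^4*z + 140*x^4 + 24*x^3*z^3 - 144*x^3*z^2 - 168*x^3*z - 9*x^2*z^4 + 54*x^2*z^3 + 63*x^2*z^2 + x*z^5 - 6*x*z^4 - 7*x*z^3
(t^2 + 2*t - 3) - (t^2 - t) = 3*t - 3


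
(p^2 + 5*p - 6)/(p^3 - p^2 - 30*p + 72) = (p - 1)/(p^2 - 7*p + 12)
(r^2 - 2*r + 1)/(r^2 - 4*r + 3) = (r - 1)/(r - 3)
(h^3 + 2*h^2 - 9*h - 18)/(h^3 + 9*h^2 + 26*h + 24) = (h - 3)/(h + 4)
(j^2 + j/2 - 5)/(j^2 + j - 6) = (j + 5/2)/(j + 3)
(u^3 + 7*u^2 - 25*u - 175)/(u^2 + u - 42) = (u^2 - 25)/(u - 6)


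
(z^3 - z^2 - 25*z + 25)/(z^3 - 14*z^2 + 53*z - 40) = (z + 5)/(z - 8)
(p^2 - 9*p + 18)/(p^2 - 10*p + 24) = (p - 3)/(p - 4)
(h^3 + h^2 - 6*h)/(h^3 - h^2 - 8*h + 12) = h/(h - 2)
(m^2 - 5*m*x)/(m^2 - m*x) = (m - 5*x)/(m - x)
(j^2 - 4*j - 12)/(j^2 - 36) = (j + 2)/(j + 6)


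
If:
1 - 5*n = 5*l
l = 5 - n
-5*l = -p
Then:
No Solution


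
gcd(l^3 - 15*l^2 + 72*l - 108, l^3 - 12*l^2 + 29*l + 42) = l - 6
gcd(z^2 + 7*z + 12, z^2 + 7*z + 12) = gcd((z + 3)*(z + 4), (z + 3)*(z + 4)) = z^2 + 7*z + 12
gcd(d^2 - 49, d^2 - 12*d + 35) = d - 7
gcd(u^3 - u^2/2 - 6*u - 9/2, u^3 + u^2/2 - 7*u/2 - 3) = u^2 + 5*u/2 + 3/2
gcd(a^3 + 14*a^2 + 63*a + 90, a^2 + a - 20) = a + 5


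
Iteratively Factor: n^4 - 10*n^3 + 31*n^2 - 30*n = (n - 2)*(n^3 - 8*n^2 + 15*n) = (n - 3)*(n - 2)*(n^2 - 5*n) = n*(n - 3)*(n - 2)*(n - 5)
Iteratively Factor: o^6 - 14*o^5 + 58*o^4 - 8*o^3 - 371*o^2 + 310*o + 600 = (o + 2)*(o^5 - 16*o^4 + 90*o^3 - 188*o^2 + 5*o + 300) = (o + 1)*(o + 2)*(o^4 - 17*o^3 + 107*o^2 - 295*o + 300) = (o - 5)*(o + 1)*(o + 2)*(o^3 - 12*o^2 + 47*o - 60) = (o - 5)*(o - 4)*(o + 1)*(o + 2)*(o^2 - 8*o + 15) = (o - 5)^2*(o - 4)*(o + 1)*(o + 2)*(o - 3)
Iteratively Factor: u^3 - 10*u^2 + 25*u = (u - 5)*(u^2 - 5*u) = u*(u - 5)*(u - 5)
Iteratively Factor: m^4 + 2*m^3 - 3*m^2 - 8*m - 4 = (m - 2)*(m^3 + 4*m^2 + 5*m + 2) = (m - 2)*(m + 2)*(m^2 + 2*m + 1) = (m - 2)*(m + 1)*(m + 2)*(m + 1)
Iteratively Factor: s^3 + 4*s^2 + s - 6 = (s + 2)*(s^2 + 2*s - 3) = (s - 1)*(s + 2)*(s + 3)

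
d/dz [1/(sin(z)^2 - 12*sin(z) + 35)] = 2*(6 - sin(z))*cos(z)/(sin(z)^2 - 12*sin(z) + 35)^2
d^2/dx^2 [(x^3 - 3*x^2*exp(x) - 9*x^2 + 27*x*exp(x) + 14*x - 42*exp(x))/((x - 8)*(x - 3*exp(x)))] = 12/(x^3 - 24*x^2 + 192*x - 512)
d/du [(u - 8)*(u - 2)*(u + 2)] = 3*u^2 - 16*u - 4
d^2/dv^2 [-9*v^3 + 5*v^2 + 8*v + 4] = 10 - 54*v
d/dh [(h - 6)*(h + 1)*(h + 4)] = 3*h^2 - 2*h - 26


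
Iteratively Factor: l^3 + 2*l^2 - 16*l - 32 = (l + 2)*(l^2 - 16) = (l - 4)*(l + 2)*(l + 4)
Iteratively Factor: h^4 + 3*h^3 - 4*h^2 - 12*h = (h)*(h^3 + 3*h^2 - 4*h - 12) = h*(h - 2)*(h^2 + 5*h + 6) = h*(h - 2)*(h + 2)*(h + 3)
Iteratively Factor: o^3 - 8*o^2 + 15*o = (o)*(o^2 - 8*o + 15) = o*(o - 3)*(o - 5)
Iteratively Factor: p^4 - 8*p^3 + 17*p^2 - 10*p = (p - 2)*(p^3 - 6*p^2 + 5*p) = (p - 2)*(p - 1)*(p^2 - 5*p) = p*(p - 2)*(p - 1)*(p - 5)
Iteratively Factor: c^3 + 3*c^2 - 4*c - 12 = (c + 3)*(c^2 - 4) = (c + 2)*(c + 3)*(c - 2)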